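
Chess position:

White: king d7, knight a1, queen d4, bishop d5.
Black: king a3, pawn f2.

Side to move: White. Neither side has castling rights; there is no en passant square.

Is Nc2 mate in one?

yes

After Nc2: black king on a3; in check: yes, from the white knight on c2.
King squares — a2: attacked by Bd5; b2: attacked by Qd4; b3: attacked by Bd5; a4: attacked by Qd4; b4: attacked by Nc2.
Black has no legal moves → checkmate.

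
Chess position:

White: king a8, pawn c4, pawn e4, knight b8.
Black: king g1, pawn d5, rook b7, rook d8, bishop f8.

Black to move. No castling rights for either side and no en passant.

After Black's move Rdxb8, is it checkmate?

yes

After Rdxb8: white king on a8; in check: yes, from the black rook on b8.
King squares — a7: attacked by Rb7; b7: attacked by Rb8; b8: attacked by Rb7.
White has no legal moves → checkmate.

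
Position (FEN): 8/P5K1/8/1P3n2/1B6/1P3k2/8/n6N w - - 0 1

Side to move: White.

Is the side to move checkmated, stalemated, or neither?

White to move; white king on g7.
In check: yes, from the black knight on f5.
Legal moves for White: Kh8, Kg8, Kf8, Kh7, Kf7, Kg6, Kf6.
White is in check but has 7 legal moves → neither.

neither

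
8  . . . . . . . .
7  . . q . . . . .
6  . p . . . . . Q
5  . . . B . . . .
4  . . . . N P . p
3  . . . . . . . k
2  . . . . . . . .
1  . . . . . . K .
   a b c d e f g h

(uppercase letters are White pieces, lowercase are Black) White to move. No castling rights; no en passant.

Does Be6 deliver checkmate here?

After Be6: black king on h3; in check: yes, from the white bishop on e6.
King squares — g2: attacked by Kg1; h2: attacked by Kg1; g3: attacked by Ne4; g4: attacked by Be6; h4: own pawn.
Black has no legal moves → checkmate.

yes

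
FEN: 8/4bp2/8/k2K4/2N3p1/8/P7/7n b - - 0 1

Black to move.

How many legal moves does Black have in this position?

Black to move; king on a5.
In check: yes, from the white knight on c4.
Legal moves: Ka6, Kb5, Kb4, Ka4.
Count: 4.

4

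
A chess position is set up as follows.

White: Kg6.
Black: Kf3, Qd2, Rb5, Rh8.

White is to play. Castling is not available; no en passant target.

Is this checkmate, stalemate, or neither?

White to move; white king on g6.
In check: no.
Legal moves for White: Kg7, Kf7, Kf6.
White has 3 legal moves and is not in check → neither.

neither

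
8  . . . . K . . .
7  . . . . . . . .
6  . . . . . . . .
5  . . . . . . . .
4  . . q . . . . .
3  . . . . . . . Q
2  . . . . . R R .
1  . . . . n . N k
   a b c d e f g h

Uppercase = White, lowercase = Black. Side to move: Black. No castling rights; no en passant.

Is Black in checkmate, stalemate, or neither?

Black to move; black king on h1.
In check: yes, from the white queen on h3.
King squares — g1: attacked by Rg2; g2: attacked by Rf2; h2: attacked by Rg2.
Legal moves for Black: none.
In check with no legal moves → checkmate.

checkmate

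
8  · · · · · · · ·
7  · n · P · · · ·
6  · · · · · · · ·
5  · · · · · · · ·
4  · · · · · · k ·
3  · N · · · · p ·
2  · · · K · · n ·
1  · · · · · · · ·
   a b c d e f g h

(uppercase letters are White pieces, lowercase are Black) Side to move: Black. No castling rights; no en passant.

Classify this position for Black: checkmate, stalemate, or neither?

neither

Black to move; black king on g4.
In check: no.
Legal moves for Black: Nd8, Nd6, Nc5, Na5, Kh5, Kg5, Kf5, Kh4, Kf4, Kh3, Kf3, Nh4, Nf4, Ne3, Ne1.
Black has 15 legal moves and is not in check → neither.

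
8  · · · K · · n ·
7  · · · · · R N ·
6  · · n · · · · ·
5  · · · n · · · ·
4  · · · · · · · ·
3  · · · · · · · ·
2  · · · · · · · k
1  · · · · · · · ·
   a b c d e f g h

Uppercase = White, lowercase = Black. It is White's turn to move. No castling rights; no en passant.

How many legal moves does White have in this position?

3

White to move; king on d8.
In check: yes, from the black knight on c6.
Legal moves: Ke8, Kc8, Kd7.
Count: 3.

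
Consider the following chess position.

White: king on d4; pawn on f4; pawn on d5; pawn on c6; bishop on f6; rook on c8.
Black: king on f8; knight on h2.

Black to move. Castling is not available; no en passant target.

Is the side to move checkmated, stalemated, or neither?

Black to move; black king on f8.
In check: yes, from the white rook on c8.
Legal moves for Black: Kf7.
Black is in check but has 1 legal move → neither.

neither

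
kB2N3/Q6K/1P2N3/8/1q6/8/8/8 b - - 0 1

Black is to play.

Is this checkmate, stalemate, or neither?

Black to move; black king on a8.
In check: yes, from the white queen on a7.
King squares — a7: attacked by Pb6; b7: attacked by Qa7; b8: attacked by Qa7.
Legal moves for Black: none.
In check with no legal moves → checkmate.

checkmate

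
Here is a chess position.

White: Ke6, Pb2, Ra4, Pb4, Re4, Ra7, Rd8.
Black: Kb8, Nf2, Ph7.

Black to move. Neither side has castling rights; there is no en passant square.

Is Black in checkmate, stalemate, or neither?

Black to move; black king on b8.
In check: yes, from the white rook on d8.
King squares — a7: attacked by Ra4; b7: attacked by Ra7; c7: attacked by Ra7; a8: attacked by Ra7; c8: attacked by Rd8.
Legal moves for Black: none.
In check with no legal moves → checkmate.

checkmate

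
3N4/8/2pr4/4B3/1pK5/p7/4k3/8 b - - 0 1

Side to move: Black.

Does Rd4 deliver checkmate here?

no

After Rd4: white king on c4; in check: yes, from the black rook on d4.
White has 4 legal replies: Kc5, Kxd4, Kb3, Bxd4.
In check but a legal move exists → not checkmate.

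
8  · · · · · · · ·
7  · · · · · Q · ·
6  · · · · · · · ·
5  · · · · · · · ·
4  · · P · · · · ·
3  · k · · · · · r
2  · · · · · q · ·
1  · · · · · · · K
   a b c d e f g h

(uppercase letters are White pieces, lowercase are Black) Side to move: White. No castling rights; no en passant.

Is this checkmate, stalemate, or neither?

checkmate

White to move; white king on h1.
In check: yes, from the black rook on h3.
King squares — g1: attacked by Qf2; g2: attacked by Qf2; h2: attacked by Qf2.
Legal moves for White: none.
In check with no legal moves → checkmate.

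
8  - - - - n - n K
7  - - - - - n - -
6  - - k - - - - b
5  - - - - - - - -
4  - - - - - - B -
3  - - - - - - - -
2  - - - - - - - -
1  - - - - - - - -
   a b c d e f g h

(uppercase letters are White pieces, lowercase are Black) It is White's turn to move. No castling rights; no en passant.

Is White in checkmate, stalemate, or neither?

neither

White to move; white king on h8.
In check: yes, from the black knight on f7.
King squares — g7: attacked by Bh6; h7: available; g8: available.
Legal moves for White: Kxg8, Kh7.
White is in check but has 2 legal moves → neither.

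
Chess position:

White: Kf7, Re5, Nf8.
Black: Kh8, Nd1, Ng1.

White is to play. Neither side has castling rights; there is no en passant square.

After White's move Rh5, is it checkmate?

yes

After Rh5: black king on h8; in check: yes, from the white rook on h5.
King squares — g7: attacked by Kf7; h7: attacked by Rh5; g8: attacked by Kf7.
Black has no legal moves → checkmate.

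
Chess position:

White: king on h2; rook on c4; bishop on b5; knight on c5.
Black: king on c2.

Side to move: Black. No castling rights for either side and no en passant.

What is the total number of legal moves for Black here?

4

Black to move; king on c2.
In check: yes, from the white rook on c4.
Legal moves: Kd2, Kb2, Kd1, Kb1.
Count: 4.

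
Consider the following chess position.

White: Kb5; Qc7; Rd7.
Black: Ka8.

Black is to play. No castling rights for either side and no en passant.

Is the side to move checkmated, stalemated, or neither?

stalemate

Black to move; black king on a8.
In check: no.
King squares — a7: attacked by Qc7; b7: attacked by Qc7; b8: attacked by Qc7.
Legal moves for Black: none.
Not in check and no legal moves → stalemate.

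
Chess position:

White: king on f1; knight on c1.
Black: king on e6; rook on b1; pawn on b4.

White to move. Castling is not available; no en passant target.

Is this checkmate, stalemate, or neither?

neither

White to move; white king on f1.
In check: no.
Legal moves for White: Kg2, Kf2, Ke2, Kg1, Ke1.
White has 5 legal moves and is not in check → neither.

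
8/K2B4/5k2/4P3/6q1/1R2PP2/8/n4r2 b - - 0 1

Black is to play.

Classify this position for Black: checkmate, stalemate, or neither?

neither

Black to move; black king on f6.
In check: yes, from the white pawn on e5.
Legal moves for Black: Kg7, Kf7, Ke7, Kg6, Kg5, Kxe5.
Black is in check but has 6 legal moves → neither.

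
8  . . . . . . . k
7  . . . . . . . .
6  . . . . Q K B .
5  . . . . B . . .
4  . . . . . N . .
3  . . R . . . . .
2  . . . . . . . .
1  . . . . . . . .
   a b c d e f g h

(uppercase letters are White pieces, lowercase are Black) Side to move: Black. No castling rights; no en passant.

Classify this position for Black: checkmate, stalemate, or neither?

stalemate

Black to move; black king on h8.
In check: no.
King squares — g7: attacked by Kf6; h7: attacked by Bg6; g8: attacked by Qe6.
Legal moves for Black: none.
Not in check and no legal moves → stalemate.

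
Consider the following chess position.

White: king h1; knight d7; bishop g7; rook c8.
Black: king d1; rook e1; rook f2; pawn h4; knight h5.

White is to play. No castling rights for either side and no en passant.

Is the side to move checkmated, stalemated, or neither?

White to move; white king on h1.
In check: yes, from the black rook on e1.
King squares — g1: attacked by Re1; g2: attacked by Rf2; h2: attacked by Rf2.
Legal moves for White: none.
In check with no legal moves → checkmate.

checkmate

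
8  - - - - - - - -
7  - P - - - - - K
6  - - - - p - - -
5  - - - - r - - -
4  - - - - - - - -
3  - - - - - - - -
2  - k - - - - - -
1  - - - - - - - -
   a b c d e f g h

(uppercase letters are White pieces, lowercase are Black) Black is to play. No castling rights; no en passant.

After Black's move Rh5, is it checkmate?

no

After Rh5: white king on h7; in check: yes, from the black rook on h5.
White has 3 legal replies: Kg8, Kg7, Kg6.
In check but a legal move exists → not checkmate.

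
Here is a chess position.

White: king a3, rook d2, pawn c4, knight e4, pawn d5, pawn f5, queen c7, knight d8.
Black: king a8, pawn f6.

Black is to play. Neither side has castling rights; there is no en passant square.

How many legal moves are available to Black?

0

Black to move; king on a8.
In check: no.
Legal moves: none.
Count: 0.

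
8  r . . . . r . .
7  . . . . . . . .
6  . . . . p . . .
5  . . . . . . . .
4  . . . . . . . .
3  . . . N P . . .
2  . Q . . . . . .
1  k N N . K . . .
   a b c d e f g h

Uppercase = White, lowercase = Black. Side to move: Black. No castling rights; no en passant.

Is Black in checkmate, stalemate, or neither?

Black to move; black king on a1.
In check: yes, from the white queen on b2.
King squares — b1: attacked by Qb2; a2: attacked by Nc1; b2: attacked by Nd3.
Legal moves for Black: none.
In check with no legal moves → checkmate.

checkmate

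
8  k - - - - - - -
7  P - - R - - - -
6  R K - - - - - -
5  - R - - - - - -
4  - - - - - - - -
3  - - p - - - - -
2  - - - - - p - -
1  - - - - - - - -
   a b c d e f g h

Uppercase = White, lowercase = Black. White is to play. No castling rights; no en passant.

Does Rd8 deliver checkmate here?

yes

After Rd8: black king on a8; in check: yes, from the white rook on d8.
King squares — a7: attacked by Ra6; b7: attacked by Kb6; b8: attacked by Pa7.
Black has no legal moves → checkmate.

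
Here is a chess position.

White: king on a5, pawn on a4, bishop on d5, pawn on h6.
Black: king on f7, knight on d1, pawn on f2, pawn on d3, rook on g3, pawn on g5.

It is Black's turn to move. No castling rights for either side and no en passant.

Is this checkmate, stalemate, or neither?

Black to move; black king on f7.
In check: yes, from the white bishop on d5.
Legal moves for Black: Kf8, Ke8, Ke7, Kg6, Kf6.
Black is in check but has 5 legal moves → neither.

neither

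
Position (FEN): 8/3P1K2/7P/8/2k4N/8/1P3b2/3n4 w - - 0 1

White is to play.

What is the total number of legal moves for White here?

White to move; king on f7.
In check: no.
Legal moves: Kg8, Kf8, Ke8, Kg7, Ke7, Kg6, Kf6, Ke6, Ng6, Nf5, Nf3, Ng2, d8=Q, d8=R, d8=B, d8=N, h7, b3+, b4.
Count: 19.

19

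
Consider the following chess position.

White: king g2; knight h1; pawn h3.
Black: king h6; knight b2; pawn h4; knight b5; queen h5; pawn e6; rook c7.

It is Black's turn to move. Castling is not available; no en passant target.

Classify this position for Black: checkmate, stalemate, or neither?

Black to move; black king on h6.
In check: no.
Legal moves for Black include: Rc8, Rh7, Rg7+, Rf7, Re7, Rd7, Rb7, Ra7, Rc6, Rc5, Rc4, Rc3, Rc2+, Rc1, Kh7, Kg7, Kg6, Kg5, ... (list truncated; more exist).
Black has legal moves and is not in check → neither.

neither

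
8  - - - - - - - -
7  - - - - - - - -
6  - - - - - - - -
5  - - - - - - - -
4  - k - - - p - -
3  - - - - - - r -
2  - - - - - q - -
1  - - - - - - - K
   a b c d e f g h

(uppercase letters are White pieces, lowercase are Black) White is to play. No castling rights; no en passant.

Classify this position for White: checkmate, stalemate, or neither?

White to move; white king on h1.
In check: no.
King squares — g1: attacked by Qf2; g2: attacked by Qf2; h2: attacked by Qf2.
Legal moves for White: none.
Not in check and no legal moves → stalemate.

stalemate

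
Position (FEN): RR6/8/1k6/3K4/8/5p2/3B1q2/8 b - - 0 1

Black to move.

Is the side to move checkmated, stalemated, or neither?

Black to move; black king on b6.
In check: yes, from the white rook on b8.
King squares — a5: attacked by Bd2; b5: attacked by Rb8; c5: attacked by Kd5; a6: attacked by Ra8; c6: attacked by Kd5; a7: attacked by Ra8; b7: attacked by Rb8; c7: available.
Legal moves for Black: Kc7.
Black is in check but has 1 legal move → neither.

neither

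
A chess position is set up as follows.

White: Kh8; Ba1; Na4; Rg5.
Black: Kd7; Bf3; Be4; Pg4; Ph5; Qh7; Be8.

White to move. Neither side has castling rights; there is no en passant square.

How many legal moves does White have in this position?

0

White to move; king on h8.
In check: yes, from the black queen on h7.
Legal moves: none.
Count: 0.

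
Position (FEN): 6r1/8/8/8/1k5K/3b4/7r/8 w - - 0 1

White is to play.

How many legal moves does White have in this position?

0

White to move; king on h4.
In check: yes, from the black rook on h2.
Legal moves: none.
Count: 0.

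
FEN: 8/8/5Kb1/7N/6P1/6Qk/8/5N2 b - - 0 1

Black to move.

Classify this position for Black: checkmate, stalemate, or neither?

checkmate

Black to move; black king on h3.
In check: yes, from the white queen on g3.
King squares — g2: attacked by Qg3; h2: attacked by Nf1; g3: attacked by Nf1; g4: attacked by Qg3; h4: attacked by Qg3.
Legal moves for Black: none.
In check with no legal moves → checkmate.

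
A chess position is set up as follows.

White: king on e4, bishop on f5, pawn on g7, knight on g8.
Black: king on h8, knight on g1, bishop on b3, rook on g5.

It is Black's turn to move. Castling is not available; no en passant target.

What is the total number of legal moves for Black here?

Black to move; king on h8.
In check: yes, from the white pawn on g7.
Legal moves: Kxg8, Kxg7, Rxg7.
Count: 3.

3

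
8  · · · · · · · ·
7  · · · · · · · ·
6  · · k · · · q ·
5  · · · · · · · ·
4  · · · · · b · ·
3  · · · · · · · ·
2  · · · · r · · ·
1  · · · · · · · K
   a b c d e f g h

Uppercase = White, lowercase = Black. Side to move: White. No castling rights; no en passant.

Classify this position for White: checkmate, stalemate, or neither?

stalemate

White to move; white king on h1.
In check: no.
King squares — g1: attacked by Qg6; g2: attacked by Re2; h2: attacked by Re2.
Legal moves for White: none.
Not in check and no legal moves → stalemate.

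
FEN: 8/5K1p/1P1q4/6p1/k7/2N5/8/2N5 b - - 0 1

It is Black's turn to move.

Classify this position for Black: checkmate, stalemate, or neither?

neither

Black to move; black king on a4.
In check: yes, from the white knight on c3.
Legal moves for Black: Ka5, Kb4, Ka3.
Black is in check but has 3 legal moves → neither.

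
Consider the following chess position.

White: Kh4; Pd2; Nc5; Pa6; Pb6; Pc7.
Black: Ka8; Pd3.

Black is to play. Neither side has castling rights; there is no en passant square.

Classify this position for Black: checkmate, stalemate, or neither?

Black to move; black king on a8.
In check: no.
King squares — a7: attacked by Pb6; b7: attacked by Nc5; b8: attacked by Pc7.
Legal moves for Black: none.
Not in check and no legal moves → stalemate.

stalemate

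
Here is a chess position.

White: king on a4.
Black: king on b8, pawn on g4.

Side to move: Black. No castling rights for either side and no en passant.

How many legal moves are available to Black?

Black to move; king on b8.
In check: no.
Legal moves: Kc8, Ka8, Kc7, Kb7, Ka7, g3.
Count: 6.

6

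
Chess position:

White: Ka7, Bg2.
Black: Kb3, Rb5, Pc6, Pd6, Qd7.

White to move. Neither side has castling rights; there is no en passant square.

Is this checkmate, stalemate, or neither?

neither

White to move; white king on a7.
In check: yes, from the black queen on d7.
King squares — a6: available; b6: attacked by Rb5; b7: attacked by Rb5; a8: available; b8: attacked by Rb5.
Legal moves for White: Ka8, Ka6.
White is in check but has 2 legal moves → neither.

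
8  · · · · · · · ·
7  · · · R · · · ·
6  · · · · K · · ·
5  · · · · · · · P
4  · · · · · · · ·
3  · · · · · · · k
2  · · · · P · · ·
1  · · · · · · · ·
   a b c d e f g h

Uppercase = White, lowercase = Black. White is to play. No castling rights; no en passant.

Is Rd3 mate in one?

After Rd3: black king on h3; in check: yes, from the white rook on d3.
Black has 4 legal replies: Kh4, Kg4, Kh2, Kg2.
In check but a legal move exists → not checkmate.

no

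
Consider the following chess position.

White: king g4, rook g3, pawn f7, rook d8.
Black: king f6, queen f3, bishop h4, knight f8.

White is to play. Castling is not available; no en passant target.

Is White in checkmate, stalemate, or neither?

neither

White to move; white king on g4.
In check: yes, from the black queen on f3.
Legal moves for White: Kxh4, Kh3, Kxf3, Rxf3+.
White is in check but has 4 legal moves → neither.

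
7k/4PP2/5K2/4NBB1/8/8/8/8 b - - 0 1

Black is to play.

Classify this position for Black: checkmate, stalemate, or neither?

stalemate

Black to move; black king on h8.
In check: no.
King squares — g7: attacked by Kf6; h7: attacked by Bf5; g8: attacked by Pf7.
Legal moves for Black: none.
Not in check and no legal moves → stalemate.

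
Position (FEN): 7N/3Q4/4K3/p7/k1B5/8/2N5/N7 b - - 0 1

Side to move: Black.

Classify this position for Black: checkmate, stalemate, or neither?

checkmate

Black to move; black king on a4.
In check: yes, from the white queen on d7.
King squares — a3: attacked by Nc2; b3: attacked by Na1; b4: attacked by Nc2; a5: own pawn; b5: attacked by Bc4.
Legal moves for Black: none.
In check with no legal moves → checkmate.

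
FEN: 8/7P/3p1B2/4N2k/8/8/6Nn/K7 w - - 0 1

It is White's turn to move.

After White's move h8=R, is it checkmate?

After h8=R: black king on h5; in check: yes, from the white rook on h8.
King squares — g4: attacked by Ne5; h4: attacked by Ng2; g5: attacked by Bf6; g6: attacked by Ne5; h6: attacked by Rh8.
Black has no legal moves → checkmate.

yes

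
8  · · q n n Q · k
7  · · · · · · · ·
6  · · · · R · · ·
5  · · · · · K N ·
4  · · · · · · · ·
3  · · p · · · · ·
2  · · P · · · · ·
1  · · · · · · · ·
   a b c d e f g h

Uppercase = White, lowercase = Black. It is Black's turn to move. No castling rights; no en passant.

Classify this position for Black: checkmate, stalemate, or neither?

checkmate

Black to move; black king on h8.
In check: yes, from the white queen on f8.
King squares — g7: attacked by Qf8; h7: attacked by Ng5; g8: attacked by Qf8.
Legal moves for Black: none.
In check with no legal moves → checkmate.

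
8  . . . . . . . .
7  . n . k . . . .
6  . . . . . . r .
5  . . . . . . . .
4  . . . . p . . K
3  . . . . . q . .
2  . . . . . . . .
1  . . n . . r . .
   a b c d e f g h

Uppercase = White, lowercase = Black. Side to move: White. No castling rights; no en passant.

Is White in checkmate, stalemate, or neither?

stalemate

White to move; white king on h4.
In check: no.
King squares — g3: attacked by Qf3; h3: attacked by Qf3; g4: attacked by Qf3; g5: attacked by Rg6; h5: attacked by Qf3.
Legal moves for White: none.
Not in check and no legal moves → stalemate.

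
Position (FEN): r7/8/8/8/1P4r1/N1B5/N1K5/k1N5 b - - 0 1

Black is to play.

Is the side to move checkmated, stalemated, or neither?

checkmate

Black to move; black king on a1.
In check: yes, from the white bishop on c3.
King squares — b1: attacked by Kc2; a2: attacked by Nc1; b2: attacked by Kc2.
Legal moves for Black: none.
In check with no legal moves → checkmate.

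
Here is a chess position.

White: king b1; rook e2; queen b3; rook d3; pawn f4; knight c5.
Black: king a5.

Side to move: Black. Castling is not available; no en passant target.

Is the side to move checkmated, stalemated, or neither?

Black to move; black king on a5.
In check: no.
King squares — a4: attacked by Qb3; b4: attacked by Qb3; b5: attacked by Qb3; a6: attacked by Nc5; b6: attacked by Qb3.
Legal moves for Black: none.
Not in check and no legal moves → stalemate.

stalemate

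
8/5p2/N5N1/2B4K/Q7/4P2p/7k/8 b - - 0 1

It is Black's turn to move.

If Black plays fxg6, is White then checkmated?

no

After fxg6: white king on h5; in check: yes, from the black pawn on g6.
White has 5 legal replies: Kh6, Kxg6, Kg5, Kh4, Kg4.
In check but a legal move exists → not checkmate.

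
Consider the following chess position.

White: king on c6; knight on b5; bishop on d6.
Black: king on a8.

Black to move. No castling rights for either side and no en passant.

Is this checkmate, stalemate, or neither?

stalemate

Black to move; black king on a8.
In check: no.
King squares — a7: attacked by Nb5; b7: attacked by Kc6; b8: attacked by Bd6.
Legal moves for Black: none.
Not in check and no legal moves → stalemate.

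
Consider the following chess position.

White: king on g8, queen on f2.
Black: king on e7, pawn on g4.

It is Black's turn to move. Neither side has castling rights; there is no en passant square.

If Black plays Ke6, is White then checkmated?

After Ke6: white king on g8; in check: no.
White is not in check, so this cannot be checkmate.

no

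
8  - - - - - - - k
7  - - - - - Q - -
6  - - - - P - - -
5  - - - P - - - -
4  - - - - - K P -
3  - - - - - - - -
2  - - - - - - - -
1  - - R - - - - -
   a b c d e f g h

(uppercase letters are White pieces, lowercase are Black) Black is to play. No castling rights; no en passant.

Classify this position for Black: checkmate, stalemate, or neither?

Black to move; black king on h8.
In check: no.
King squares — g7: attacked by Qf7; h7: attacked by Qf7; g8: attacked by Qf7.
Legal moves for Black: none.
Not in check and no legal moves → stalemate.

stalemate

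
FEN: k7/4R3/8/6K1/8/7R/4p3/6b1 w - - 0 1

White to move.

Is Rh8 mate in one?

After Rh8: black king on a8; in check: yes, from the white rook on h8.
King squares — a7: attacked by Re7; b7: attacked by Re7; b8: attacked by Rh8.
Black has no legal moves → checkmate.

yes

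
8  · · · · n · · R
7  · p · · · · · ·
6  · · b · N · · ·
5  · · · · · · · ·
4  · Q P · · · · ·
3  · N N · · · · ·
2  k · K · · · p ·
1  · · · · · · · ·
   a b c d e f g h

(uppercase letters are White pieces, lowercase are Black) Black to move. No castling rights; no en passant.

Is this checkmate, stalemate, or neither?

Black to move; black king on a2.
In check: yes, from the white knight on c3.
King squares — a1: attacked by Nb3; b1: attacked by Kc2; b2: attacked by Kc2; a3: attacked by Qb4; b3: attacked by Kc2.
Legal moves for Black: none.
In check with no legal moves → checkmate.

checkmate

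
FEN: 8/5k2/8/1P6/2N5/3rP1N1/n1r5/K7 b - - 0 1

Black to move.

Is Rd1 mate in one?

yes

After Rd1: white king on a1; in check: yes, from the black rook on d1.
King squares — b1: attacked by Rd1; a2: attacked by Rc2; b2: attacked by Rc2.
White has no legal moves → checkmate.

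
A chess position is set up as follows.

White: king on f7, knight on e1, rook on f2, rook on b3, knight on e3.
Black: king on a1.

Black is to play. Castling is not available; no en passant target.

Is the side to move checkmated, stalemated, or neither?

Black to move; black king on a1.
In check: no.
King squares — b1: attacked by Rb3; a2: attacked by Rf2; b2: attacked by Rf2.
Legal moves for Black: none.
Not in check and no legal moves → stalemate.

stalemate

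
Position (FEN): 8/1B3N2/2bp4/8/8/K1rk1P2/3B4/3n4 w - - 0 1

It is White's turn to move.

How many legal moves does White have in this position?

White to move; king on a3.
In check: yes, from the black rook on c3.
Legal moves: Kb4, Ka2, Bxc3.
Count: 3.

3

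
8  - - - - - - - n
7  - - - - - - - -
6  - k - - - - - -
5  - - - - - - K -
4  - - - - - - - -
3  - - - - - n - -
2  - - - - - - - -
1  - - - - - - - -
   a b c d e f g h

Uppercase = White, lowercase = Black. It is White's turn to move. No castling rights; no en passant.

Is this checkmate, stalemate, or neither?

neither

White to move; white king on g5.
In check: yes, from the black knight on f3.
King squares — f4: available; g4: available; h4: attacked by Nf3; f5: available; h5: available; f6: available; g6: attacked by Nh8; h6: available.
Legal moves for White: Kh6, Kf6, Kh5, Kf5, Kg4, Kf4.
White is in check but has 6 legal moves → neither.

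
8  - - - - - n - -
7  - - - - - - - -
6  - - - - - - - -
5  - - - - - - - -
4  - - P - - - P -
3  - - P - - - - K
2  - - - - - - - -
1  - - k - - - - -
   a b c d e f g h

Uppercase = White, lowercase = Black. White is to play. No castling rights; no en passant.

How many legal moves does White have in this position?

6

White to move; king on h3.
In check: no.
Legal moves: Kh4, Kg3, Kh2, Kg2, g5, c5.
Count: 6.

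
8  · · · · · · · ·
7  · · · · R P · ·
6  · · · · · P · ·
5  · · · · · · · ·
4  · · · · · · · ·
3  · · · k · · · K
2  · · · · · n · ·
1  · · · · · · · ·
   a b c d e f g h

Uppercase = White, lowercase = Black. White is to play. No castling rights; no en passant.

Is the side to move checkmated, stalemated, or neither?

White to move; white king on h3.
In check: yes, from the black knight on f2.
King squares — g2: available; h2: available; g3: available; g4: attacked by Nf2; h4: available.
Legal moves for White: Kh4, Kg3, Kh2, Kg2.
White is in check but has 4 legal moves → neither.

neither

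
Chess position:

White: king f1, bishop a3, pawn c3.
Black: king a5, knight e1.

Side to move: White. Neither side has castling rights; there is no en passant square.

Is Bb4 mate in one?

After Bb4: black king on a5; in check: yes, from the white bishop on b4.
Black has 4 legal replies: Kb6, Ka6, Kb5, Ka4.
In check but a legal move exists → not checkmate.

no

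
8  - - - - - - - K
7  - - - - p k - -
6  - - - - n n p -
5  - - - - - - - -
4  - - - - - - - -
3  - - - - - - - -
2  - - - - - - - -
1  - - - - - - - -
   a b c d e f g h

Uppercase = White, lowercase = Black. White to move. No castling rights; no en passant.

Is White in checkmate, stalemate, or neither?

White to move; white king on h8.
In check: no.
King squares — g7: attacked by Ne6; h7: attacked by Nf6; g8: attacked by Nf6.
Legal moves for White: none.
Not in check and no legal moves → stalemate.

stalemate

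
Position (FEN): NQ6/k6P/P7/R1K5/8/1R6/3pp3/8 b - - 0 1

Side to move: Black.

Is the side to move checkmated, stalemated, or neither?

Black to move; black king on a7.
In check: yes, from the white queen on b8.
King squares — a6: attacked by Ra5; b6: attacked by Rb3; b7: attacked by Rb3; a8: attacked by Qb8; b8: attacked by Rb3.
Legal moves for Black: none.
In check with no legal moves → checkmate.

checkmate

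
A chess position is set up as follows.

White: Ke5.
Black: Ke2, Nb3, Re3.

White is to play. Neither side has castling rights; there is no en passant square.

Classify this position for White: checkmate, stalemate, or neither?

neither

White to move; white king on e5.
In check: yes, from the black rook on e3.
King squares — d4: attacked by Nb3; e4: attacked by Re3; f4: available; d5: available; f5: available; d6: available; e6: attacked by Re3; f6: available.
Legal moves for White: Kf6, Kd6, Kf5, Kd5, Kf4.
White is in check but has 5 legal moves → neither.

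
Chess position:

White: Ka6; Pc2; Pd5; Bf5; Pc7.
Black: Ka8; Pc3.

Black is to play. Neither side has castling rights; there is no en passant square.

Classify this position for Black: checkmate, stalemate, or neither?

stalemate

Black to move; black king on a8.
In check: no.
King squares — a7: attacked by Ka6; b7: attacked by Ka6; b8: attacked by Pc7.
Legal moves for Black: none.
Not in check and no legal moves → stalemate.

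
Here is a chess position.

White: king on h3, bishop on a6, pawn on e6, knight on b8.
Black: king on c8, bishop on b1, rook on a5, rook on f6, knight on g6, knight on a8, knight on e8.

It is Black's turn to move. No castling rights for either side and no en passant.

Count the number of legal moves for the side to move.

Black to move; king on c8.
In check: yes, from the white bishop on a6.
Legal moves: Kd8, Kxb8, Kc7, Rxa6.
Count: 4.

4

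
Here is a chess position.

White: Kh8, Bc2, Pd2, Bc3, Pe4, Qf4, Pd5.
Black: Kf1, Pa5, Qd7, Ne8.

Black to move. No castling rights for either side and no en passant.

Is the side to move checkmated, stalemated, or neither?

neither

Black to move; black king on f1.
In check: yes, from the white queen on f4.
Legal moves for Black: Kg2, Ke2, Kg1, Ke1.
Black is in check but has 4 legal moves → neither.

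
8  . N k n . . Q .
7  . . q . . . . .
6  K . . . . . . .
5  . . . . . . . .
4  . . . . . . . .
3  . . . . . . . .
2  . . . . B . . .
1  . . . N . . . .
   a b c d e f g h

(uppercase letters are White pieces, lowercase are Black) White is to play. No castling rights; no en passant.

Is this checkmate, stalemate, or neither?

White to move; white king on a6.
In check: no.
Legal moves for White include: Qh8, Qf8, Qe8, Qxd8+, Qh7, Qg7, Qf7, Qg6, Qe6+, Qg5, Qd5, Qg4+, Qc4, Qg3, Qb3, Qg2, Qa2, Qg1, ... (list truncated; more exist).
White has legal moves and is not in check → neither.

neither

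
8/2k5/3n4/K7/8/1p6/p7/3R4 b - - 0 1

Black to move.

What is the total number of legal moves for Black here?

19

Black to move; king on c7.
In check: no.
Legal moves: Kd8, Kc8, Kb8, Kd7, Kb7, Kc6, Ne8, Nc8, Nf7, Nb7+, Nf5, Nb5, Ne4, Nc4+, b2, a1=Q+, a1=R+, a1=B, a1=N.
Count: 19.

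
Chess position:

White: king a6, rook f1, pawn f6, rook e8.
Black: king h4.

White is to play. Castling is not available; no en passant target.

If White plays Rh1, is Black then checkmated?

After Rh1: black king on h4; in check: yes, from the white rook on h1.
Black has 3 legal replies: Kg5, Kg4, Kg3.
In check but a legal move exists → not checkmate.

no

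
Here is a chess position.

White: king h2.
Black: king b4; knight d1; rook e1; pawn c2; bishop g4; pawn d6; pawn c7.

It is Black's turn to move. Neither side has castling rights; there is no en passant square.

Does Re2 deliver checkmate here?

no

After Re2: white king on h2; in check: yes, from the black rook on e2.
White has 3 legal replies: Kg3, Kh1, Kg1.
In check but a legal move exists → not checkmate.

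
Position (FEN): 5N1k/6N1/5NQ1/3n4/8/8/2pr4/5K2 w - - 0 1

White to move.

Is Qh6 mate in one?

After Qh6: black king on h8; in check: yes, from the white queen on h6.
King squares — g7: attacked by Qh6; h7: attacked by Nf6; g8: attacked by Nf6.
Black has no legal moves → checkmate.

yes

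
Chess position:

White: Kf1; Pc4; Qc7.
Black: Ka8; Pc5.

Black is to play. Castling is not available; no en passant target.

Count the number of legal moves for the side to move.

Black to move; king on a8.
In check: no.
Legal moves: none.
Count: 0.

0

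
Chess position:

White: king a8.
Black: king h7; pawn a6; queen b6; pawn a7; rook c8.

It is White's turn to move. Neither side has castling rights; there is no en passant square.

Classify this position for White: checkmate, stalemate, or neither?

checkmate

White to move; white king on a8.
In check: yes, from the black rook on c8.
King squares — a7: attacked by Qb6; b7: attacked by Qb6; b8: attacked by Qb6.
Legal moves for White: none.
In check with no legal moves → checkmate.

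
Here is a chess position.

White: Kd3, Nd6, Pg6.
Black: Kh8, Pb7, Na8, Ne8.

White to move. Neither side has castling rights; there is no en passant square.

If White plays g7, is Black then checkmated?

After g7: black king on h8; in check: yes, from the white pawn on g7.
Black has 4 legal replies: Kg8, Kh7, Kxg7, Nxg7.
In check but a legal move exists → not checkmate.

no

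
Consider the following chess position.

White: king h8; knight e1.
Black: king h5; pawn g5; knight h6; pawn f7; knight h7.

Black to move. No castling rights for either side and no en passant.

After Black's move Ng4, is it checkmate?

After Ng4: white king on h8; in check: no.
White is not in check, so this cannot be checkmate.

no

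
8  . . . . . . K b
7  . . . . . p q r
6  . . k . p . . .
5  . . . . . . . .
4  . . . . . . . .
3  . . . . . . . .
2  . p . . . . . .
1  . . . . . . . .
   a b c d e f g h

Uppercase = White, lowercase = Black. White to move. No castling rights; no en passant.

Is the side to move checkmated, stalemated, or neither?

White to move; white king on g8.
In check: yes, from the black queen on g7.
King squares — f7: attacked by Qg7; g7: attacked by Rh7; h7: attacked by Qg7; f8: attacked by Qg7; h8: attacked by Qg7.
Legal moves for White: none.
In check with no legal moves → checkmate.

checkmate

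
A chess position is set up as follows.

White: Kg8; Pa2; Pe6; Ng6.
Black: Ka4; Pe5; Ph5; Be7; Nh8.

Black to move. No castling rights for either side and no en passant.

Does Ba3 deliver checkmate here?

no

After Ba3: white king on g8; in check: no.
White is not in check, so this cannot be checkmate.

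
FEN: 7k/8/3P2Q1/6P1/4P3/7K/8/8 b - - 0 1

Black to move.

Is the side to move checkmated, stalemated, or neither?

stalemate

Black to move; black king on h8.
In check: no.
King squares — g7: attacked by Qg6; h7: attacked by Qg6; g8: attacked by Qg6.
Legal moves for Black: none.
Not in check and no legal moves → stalemate.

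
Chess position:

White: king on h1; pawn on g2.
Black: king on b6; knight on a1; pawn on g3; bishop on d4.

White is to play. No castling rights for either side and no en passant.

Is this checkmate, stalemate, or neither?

stalemate

White to move; white king on h1.
In check: no.
King squares — g1: attacked by Bd4; g2: own pawn; h2: attacked by Pg3.
Legal moves for White: none.
Not in check and no legal moves → stalemate.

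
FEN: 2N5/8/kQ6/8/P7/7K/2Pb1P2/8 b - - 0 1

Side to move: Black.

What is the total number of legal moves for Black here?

Black to move; king on a6.
In check: yes, from the white queen on b6.
Legal moves: none.
Count: 0.

0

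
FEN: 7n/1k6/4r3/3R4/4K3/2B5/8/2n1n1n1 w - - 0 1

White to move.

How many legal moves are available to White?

5

White to move; king on e4.
In check: yes, from the black rook on e6.
Legal moves: Kf5, Kf4, Kd4, Re5, Be5.
Count: 5.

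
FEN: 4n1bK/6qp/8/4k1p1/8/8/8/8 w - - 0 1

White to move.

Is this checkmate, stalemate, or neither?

checkmate

White to move; white king on h8.
In check: yes, from the black queen on g7.
King squares — g7: attacked by Ne8; h7: attacked by Qg7; g8: attacked by Qg7.
Legal moves for White: none.
In check with no legal moves → checkmate.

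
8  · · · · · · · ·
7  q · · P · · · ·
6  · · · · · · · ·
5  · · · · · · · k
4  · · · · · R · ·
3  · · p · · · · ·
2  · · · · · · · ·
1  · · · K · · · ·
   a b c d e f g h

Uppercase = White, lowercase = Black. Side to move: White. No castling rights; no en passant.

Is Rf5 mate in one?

After Rf5: black king on h5; in check: yes, from the white rook on f5.
Black has 4 legal replies: Kh6, Kg6, Kh4, Kg4.
In check but a legal move exists → not checkmate.

no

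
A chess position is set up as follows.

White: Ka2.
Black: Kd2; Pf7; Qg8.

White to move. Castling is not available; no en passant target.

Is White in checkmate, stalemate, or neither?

neither

White to move; white king on a2.
In check: no.
Legal moves for White: Kb3, Ka3, Kb2, Kb1, Ka1.
White has 5 legal moves and is not in check → neither.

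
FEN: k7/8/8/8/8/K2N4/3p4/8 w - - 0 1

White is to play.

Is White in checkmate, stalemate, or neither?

White to move; white king on a3.
In check: no.
Legal moves for White: Ne5, Nc5, Nf4, Nb4, Nf2, Nb2, Ne1, Nc1, Kb4, Ka4, Kb3, Kb2, Ka2.
White has 13 legal moves and is not in check → neither.

neither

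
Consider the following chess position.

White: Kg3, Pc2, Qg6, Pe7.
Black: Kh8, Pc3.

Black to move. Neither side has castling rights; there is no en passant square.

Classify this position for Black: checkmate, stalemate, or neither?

stalemate

Black to move; black king on h8.
In check: no.
King squares — g7: attacked by Qg6; h7: attacked by Qg6; g8: attacked by Qg6.
Legal moves for Black: none.
Not in check and no legal moves → stalemate.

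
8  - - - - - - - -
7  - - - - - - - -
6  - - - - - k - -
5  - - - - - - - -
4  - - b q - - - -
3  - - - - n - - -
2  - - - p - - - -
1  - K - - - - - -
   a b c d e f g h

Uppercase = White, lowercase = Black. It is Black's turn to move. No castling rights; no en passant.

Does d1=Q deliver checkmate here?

yes

After d1=Q: white king on b1; in check: yes, from the black queen on d1.
King squares — a1: attacked by Qd1; c1: attacked by Qd1; a2: attacked by Bc4; b2: attacked by Qd4; c2: attacked by Qd1.
White has no legal moves → checkmate.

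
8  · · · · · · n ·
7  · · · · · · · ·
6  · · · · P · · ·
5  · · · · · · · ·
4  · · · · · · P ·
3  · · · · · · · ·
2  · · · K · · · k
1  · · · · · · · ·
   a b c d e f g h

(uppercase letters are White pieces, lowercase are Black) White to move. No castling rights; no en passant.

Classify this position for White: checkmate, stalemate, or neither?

White to move; white king on d2.
In check: no.
Legal moves for White: Ke3, Kd3, Kc3, Ke2, Kc2, Ke1, Kd1, Kc1, e7, g5.
White has 10 legal moves and is not in check → neither.

neither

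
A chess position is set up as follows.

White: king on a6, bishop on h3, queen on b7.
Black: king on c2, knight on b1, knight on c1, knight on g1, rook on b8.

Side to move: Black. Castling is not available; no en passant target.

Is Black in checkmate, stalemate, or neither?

neither

Black to move; black king on c2.
In check: no.
Legal moves for Black include: Rh8, Rg8, Rf8, Re8, Rd8, Rc8, Ra8+, Rxb7, Kd3, Kc3, Kd2, Kd1, Nxh3, Nf3, Nge2, Nd3, Nb3, Nce2, ... (list truncated; more exist).
Black has legal moves and is not in check → neither.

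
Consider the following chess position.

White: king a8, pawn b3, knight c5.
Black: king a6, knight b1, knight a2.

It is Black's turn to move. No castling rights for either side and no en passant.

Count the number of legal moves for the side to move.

Black to move; king on a6.
In check: yes, from the white knight on c5.
Legal moves: Kb6, Kb5, Ka5.
Count: 3.

3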